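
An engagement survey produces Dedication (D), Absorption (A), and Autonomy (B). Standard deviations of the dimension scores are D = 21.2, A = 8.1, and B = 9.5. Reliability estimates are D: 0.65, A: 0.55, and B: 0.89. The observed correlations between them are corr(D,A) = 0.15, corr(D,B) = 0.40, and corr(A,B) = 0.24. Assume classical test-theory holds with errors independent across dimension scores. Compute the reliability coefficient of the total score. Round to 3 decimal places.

Var(D+A+B) = 21.2² + 8.1² + 9.5² + 2·[21.2·8.1·0.15 + 21.2·9.5·0.40 + 8.1·9.5·0.24] = 605.3 + 249.572 = 854.872.
Because errors are independent across components, Cov(Tᵢ,Tⱼ) = Cov(Xᵢ,Xⱼ); the off-diagonal part of the true-score variance is the same as above.
True-score variance = [21.2²·0.65 + 8.1²·0.55 + 9.5²·0.89] + 249.572 = 408.544 + 249.572 = 658.116.
Reliability = 658.116 / 854.872 = 0.770.

0.770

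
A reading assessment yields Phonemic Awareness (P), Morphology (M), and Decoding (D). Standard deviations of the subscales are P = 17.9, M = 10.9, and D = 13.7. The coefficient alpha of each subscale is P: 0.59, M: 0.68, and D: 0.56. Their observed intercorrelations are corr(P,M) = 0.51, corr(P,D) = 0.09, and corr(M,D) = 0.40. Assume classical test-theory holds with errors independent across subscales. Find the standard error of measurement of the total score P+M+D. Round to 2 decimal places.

Var(total) = 626.91 + 362.618 = 989.528.
True-score variance = 374.939 + 362.618 = 737.557, so reliability = 0.7454.
Error variance = 989.528 − 737.557 = 251.971; SEM = √251.971 = 15.87.

15.87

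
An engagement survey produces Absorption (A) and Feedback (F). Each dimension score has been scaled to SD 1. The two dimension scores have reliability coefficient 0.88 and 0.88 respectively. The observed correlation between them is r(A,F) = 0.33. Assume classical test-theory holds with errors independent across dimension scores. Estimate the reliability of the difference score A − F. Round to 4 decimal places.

0.8209

Var(A−F) = 1 + 1 − 2·0.33 = 2 − 0.66 = 1.34.
Because errors are independent across components, Cov(Tᵢ,Tⱼ) = Cov(Xᵢ,Xⱼ); the off-diagonal part of the true-score variance is the same as above.
True-score variance = [0.88 + 0.88] − 0.66 = 1.76 − 0.66 = 1.1.
Reliability = 1.1 / 1.34 = 0.8209.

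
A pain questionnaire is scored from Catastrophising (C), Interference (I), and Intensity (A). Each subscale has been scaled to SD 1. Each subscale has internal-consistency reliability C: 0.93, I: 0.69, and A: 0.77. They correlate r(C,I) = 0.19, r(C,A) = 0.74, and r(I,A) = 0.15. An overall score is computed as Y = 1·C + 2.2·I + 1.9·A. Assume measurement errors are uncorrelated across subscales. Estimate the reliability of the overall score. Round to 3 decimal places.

Var(Y) = 1 + 2.2² + 1.9² + 2·[2.2·0.19 + 1.9·0.74 + 4.18·0.15] = 9.45 + 4.902 = 14.352.
Under uncorrelated errors the observed covariances equal the true-score covariances, so only the own-variance terms attenuate.
True-score variance = [0.93 + 2.2²·0.69 + 1.9²·0.77] + 4.902 = 7.0493 + 4.902 = 11.9513.
Reliability = 11.9513 / 14.352 = 0.833.

0.833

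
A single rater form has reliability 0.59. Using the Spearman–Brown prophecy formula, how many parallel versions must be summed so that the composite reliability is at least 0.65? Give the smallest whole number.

2

k ≥ ρ*(1−ρ₁)/(ρ₁(1−ρ*)) = 0.65·0.41 / (0.59·0.35) = 1.291.
Smallest integer k = 2.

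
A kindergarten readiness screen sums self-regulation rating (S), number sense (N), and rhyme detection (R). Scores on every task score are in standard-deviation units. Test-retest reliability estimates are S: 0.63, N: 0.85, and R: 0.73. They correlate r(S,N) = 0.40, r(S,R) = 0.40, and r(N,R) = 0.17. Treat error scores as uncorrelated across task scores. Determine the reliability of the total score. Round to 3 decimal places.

Var(S+N+R) = 3 + 2·[0.40 + 0.40 + 0.17] = 3 + 1.94 = 4.94.
Because errors are independent across components, Cov(Tᵢ,Tⱼ) = Cov(Xᵢ,Xⱼ); the off-diagonal part of the true-score variance is the same as above.
True-score variance = [0.63 + 0.85 + 0.73] + 1.94 = 2.21 + 1.94 = 4.15.
Reliability = 4.15 / 4.94 = 0.840.

0.840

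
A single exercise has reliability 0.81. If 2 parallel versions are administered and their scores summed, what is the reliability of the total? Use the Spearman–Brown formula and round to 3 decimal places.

ρ_k = kρ / (1 + (k−1)ρ) = 2·0.81 / (1 + 1·0.81) = 1.620 / 1.810 = 0.895.

0.895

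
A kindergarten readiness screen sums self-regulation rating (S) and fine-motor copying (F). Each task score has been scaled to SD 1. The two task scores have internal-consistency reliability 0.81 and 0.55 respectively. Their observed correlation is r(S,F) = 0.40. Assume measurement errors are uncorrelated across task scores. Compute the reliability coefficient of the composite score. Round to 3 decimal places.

Var(S+F) = 2 + 2·[0.40] = 2 + 0.8 = 2.8.
Because errors are independent across components, Cov(Tᵢ,Tⱼ) = Cov(Xᵢ,Xⱼ); the off-diagonal part of the true-score variance is the same as above.
True-score variance = [0.81 + 0.55] + 0.8 = 1.36 + 0.8 = 2.16.
Reliability = 2.16 / 2.8 = 0.771.

0.771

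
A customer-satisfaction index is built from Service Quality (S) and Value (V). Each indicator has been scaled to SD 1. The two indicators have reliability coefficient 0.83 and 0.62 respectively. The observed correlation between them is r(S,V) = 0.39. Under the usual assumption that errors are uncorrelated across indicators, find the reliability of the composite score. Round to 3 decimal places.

0.802

Var(S+V) = 2 + 2·[0.39] = 2 + 0.78 = 2.78.
Because errors are independent across components, Cov(Tᵢ,Tⱼ) = Cov(Xᵢ,Xⱼ); the off-diagonal part of the true-score variance is the same as above.
True-score variance = [0.83 + 0.62] + 0.78 = 1.45 + 0.78 = 2.23.
Reliability = 2.23 / 2.78 = 0.802.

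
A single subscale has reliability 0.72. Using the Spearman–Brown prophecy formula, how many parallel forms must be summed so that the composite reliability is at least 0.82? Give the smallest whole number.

k ≥ ρ*(1−ρ₁)/(ρ₁(1−ρ*)) = 0.82·0.28 / (0.72·0.18) = 1.772.
Smallest integer k = 2.

2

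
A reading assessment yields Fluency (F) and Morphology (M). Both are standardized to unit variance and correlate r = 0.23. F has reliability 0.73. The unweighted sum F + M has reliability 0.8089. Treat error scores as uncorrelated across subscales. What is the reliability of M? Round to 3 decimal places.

Var(F+M) = 2 + 2·0.23 = 2.460.
True-score variance = ρ_F + ρ_M + 2·0.23, so 0.8089 = (0.73 + ρ_M + 0.46) / 2.460.
ρ_M = 0.8089·2.460 − 0.73 − 0.46 = 0.800.

0.800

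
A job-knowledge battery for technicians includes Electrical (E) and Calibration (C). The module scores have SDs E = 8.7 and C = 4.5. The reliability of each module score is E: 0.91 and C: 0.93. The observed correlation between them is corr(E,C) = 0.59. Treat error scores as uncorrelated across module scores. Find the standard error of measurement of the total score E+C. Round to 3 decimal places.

Var(total) = 95.94 + 46.197 = 142.137.
True-score variance = 87.7104 + 46.197 = 133.907, so reliability = 0.9421.
Error variance = 142.137 − 133.907 = 8.2296; SEM = √8.2296 = 2.869.

2.869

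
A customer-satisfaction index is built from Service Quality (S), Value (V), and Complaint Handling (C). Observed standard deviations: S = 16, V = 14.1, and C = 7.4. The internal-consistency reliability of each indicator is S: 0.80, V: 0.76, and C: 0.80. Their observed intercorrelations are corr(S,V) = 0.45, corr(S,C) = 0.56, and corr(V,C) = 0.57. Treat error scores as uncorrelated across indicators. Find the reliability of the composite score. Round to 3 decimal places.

0.886

Var(S+V+C) = 16² + 14.1² + 7.4² + 2·[16·14.1·0.45 + 16·7.4·0.56 + 14.1·7.4·0.57] = 509.57 + 454.596 = 964.166.
Under uncorrelated errors the observed covariances equal the true-score covariances, so only the own-variance terms attenuate.
True-score variance = [16²·0.80 + 14.1²·0.76 + 7.4²·0.80] + 454.596 = 399.704 + 454.596 = 854.299.
Reliability = 854.299 / 964.166 = 0.886.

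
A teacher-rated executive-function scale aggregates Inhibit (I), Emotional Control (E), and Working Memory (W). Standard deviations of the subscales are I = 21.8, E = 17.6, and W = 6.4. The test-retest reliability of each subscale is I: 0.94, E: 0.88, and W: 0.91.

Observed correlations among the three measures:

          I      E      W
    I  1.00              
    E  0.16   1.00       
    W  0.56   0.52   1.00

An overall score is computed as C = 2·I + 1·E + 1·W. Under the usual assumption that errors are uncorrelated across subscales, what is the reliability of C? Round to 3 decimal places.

Var(C) = 2²·21.8² + 17.6² + 6.4² + 2·[2·21.8·17.6·0.16 + 2·21.8·6.4·0.56 + 17.6·6.4·0.52] = 2251.68 + 675.226 = 2926.91.
Because errors are independent across components, Cov(Tᵢ,Tⱼ) = Cov(Xᵢ,Xⱼ); the off-diagonal part of the true-score variance is the same as above.
True-score variance = [2²·21.8²·0.94 + 17.6²·0.88 + 6.4²·0.91] + 675.226 = 2096.76 + 675.226 = 2771.99.
Reliability = 2771.99 / 2926.91 = 0.947.

0.947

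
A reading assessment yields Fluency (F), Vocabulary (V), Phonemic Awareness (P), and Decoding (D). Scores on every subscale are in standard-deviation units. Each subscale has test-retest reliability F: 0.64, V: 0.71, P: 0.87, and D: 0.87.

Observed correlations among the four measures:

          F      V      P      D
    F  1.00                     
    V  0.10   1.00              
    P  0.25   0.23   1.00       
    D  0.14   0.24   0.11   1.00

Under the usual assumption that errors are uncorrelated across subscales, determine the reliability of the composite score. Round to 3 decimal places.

Var(F+V+P+D) = 4 + 2·[0.10 + 0.25 + 0.14 + 0.23 + 0.24 + 0.11] = 4 + 2.14 = 6.14.
With uncorrelated errors the cross-covariances are all true-score covariance, so they carry over unchanged; only the diagonal terms shrink to ρᵢσᵢ².
True-score variance = [0.64 + 0.71 + 0.87 + 0.87] + 2.14 = 3.09 + 2.14 = 5.23.
Reliability = 5.23 / 6.14 = 0.852.

0.852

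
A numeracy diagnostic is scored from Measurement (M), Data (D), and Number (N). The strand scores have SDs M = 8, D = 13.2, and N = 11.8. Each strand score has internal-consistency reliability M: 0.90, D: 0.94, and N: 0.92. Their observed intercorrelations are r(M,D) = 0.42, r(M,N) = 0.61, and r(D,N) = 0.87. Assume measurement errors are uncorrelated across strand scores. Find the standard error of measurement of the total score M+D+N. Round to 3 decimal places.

5.291

Var(total) = 377.48 + 474.894 = 852.374.
True-score variance = 349.486 + 474.894 = 824.381, so reliability = 0.9672.
Error variance = 852.374 − 824.381 = 27.9936; SEM = √27.9936 = 5.291.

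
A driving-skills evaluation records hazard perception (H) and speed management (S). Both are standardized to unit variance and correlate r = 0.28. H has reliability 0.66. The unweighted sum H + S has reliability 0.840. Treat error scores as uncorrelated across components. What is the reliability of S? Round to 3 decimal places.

0.930

Var(H+S) = 2 + 2·0.28 = 2.560.
True-score variance = ρ_H + ρ_S + 2·0.28, so 0.840 = (0.66 + ρ_S + 0.56) / 2.560.
ρ_S = 0.840·2.560 − 0.66 − 0.56 = 0.930.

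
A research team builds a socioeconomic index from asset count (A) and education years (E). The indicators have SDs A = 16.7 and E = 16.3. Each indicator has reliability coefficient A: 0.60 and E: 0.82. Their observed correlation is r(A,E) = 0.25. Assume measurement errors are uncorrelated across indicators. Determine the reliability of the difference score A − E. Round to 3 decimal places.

0.610

Var(A−E) = 16.7² + 16.3² − 2·16.7·16.3·0.25 = 544.58 − 136.105 = 408.475.
Under uncorrelated errors the observed covariances equal the true-score covariances, so only the own-variance terms attenuate.
True-score variance = [16.7²·0.60 + 16.3²·0.82] − 136.105 = 385.2 − 136.105 = 249.095.
Reliability = 249.095 / 408.475 = 0.610.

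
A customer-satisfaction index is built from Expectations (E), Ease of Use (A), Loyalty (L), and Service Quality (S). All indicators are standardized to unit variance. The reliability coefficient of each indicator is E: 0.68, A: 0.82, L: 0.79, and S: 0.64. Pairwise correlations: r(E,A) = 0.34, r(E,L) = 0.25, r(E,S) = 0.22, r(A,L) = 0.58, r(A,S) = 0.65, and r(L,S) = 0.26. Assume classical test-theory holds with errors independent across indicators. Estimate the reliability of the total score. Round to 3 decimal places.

Var(E+A+L+S) = 4 + 2·[0.34 + 0.25 + 0.22 + 0.58 + 0.65 + 0.26] = 4 + 4.6 = 8.6.
Under uncorrelated errors the observed covariances equal the true-score covariances, so only the own-variance terms attenuate.
True-score variance = [0.68 + 0.82 + 0.79 + 0.64] + 4.6 = 2.93 + 4.6 = 7.53.
Reliability = 7.53 / 8.6 = 0.876.

0.876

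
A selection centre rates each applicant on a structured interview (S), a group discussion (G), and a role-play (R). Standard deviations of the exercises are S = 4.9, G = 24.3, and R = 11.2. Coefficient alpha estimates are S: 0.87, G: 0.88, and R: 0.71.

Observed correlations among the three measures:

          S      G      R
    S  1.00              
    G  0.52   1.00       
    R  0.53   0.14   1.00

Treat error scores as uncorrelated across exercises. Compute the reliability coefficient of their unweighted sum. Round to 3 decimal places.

Var(S+G+R) = 4.9² + 24.3² + 11.2² + 2·[4.9·24.3·0.52 + 4.9·11.2·0.53 + 24.3·11.2·0.14] = 739.94 + 258.21 = 998.15.
Under uncorrelated errors the observed covariances equal the true-score covariances, so only the own-variance terms attenuate.
True-score variance = [4.9²·0.87 + 24.3²·0.88 + 11.2²·0.71] + 258.21 = 629.582 + 258.21 = 887.793.
Reliability = 887.793 / 998.15 = 0.889.

0.889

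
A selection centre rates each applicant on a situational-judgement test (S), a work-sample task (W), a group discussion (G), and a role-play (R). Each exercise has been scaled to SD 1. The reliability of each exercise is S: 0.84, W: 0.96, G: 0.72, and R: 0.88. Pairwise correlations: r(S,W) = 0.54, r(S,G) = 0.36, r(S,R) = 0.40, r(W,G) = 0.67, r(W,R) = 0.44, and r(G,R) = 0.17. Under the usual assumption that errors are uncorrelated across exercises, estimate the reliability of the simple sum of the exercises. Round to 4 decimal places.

0.9345

Var(S+W+G+R) = 4 + 2·[0.54 + 0.36 + 0.40 + 0.67 + 0.44 + 0.17] = 4 + 5.16 = 9.16.
Because errors are independent across components, Cov(Tᵢ,Tⱼ) = Cov(Xᵢ,Xⱼ); the off-diagonal part of the true-score variance is the same as above.
True-score variance = [0.84 + 0.96 + 0.72 + 0.88] + 5.16 = 3.4 + 5.16 = 8.56.
Reliability = 8.56 / 9.16 = 0.9345.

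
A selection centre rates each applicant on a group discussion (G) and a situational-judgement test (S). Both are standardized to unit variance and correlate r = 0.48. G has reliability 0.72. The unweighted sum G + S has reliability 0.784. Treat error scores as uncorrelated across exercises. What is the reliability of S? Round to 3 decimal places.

0.641

Var(G+S) = 2 + 2·0.48 = 2.960.
True-score variance = ρ_G + ρ_S + 2·0.48, so 0.784 = (0.72 + ρ_S + 0.96) / 2.960.
ρ_S = 0.784·2.960 − 0.72 − 0.96 = 0.641.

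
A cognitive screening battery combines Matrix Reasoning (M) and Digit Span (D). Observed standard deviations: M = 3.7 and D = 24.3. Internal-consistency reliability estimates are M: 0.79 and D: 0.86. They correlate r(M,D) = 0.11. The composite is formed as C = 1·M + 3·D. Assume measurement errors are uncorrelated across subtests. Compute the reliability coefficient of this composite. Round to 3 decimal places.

Var(C) = 3.7² + 3²·24.3² + 2·[3·3.7·24.3·0.11] = 5328.1 + 59.3406 = 5387.44.
Because errors are independent across components, Cov(Tᵢ,Tⱼ) = Cov(Xᵢ,Xⱼ); the off-diagonal part of the true-score variance is the same as above.
True-score variance = [3.7²·0.79 + 3²·24.3²·0.86] + 59.3406 = 4581.21 + 59.3406 = 4640.55.
Reliability = 4640.55 / 5387.44 = 0.861.

0.861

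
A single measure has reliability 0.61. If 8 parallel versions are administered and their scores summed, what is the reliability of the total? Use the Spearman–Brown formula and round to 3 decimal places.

0.926

ρ_k = kρ / (1 + (k−1)ρ) = 8·0.61 / (1 + 7·0.61) = 4.880 / 5.270 = 0.926.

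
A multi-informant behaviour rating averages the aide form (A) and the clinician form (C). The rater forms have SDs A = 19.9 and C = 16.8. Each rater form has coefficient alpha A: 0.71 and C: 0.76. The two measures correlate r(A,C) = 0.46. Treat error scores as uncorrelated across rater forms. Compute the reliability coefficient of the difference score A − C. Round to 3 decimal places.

Var(A−C) = 19.9² + 16.8² − 2·19.9·16.8·0.46 = 678.25 − 307.574 = 370.676.
With uncorrelated errors the cross-covariances are all true-score covariance, so they carry over unchanged; only the diagonal terms shrink to ρᵢσᵢ².
True-score variance = [19.9²·0.71 + 16.8²·0.76] − 307.574 = 495.669 − 307.574 = 188.095.
Reliability = 188.095 / 370.676 = 0.507.

0.507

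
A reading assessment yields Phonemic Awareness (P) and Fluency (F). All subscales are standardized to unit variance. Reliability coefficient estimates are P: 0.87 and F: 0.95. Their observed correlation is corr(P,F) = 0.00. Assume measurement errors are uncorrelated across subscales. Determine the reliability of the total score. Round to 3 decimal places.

Var(P+F) = 2 + 2·[0.00] = 2 + 0 = 2.
Under uncorrelated errors the observed covariances equal the true-score covariances, so only the own-variance terms attenuate.
True-score variance = [0.87 + 0.95] + 0 = 1.82 + 0 = 1.82.
Reliability = 1.82 / 2 = 0.910.

0.910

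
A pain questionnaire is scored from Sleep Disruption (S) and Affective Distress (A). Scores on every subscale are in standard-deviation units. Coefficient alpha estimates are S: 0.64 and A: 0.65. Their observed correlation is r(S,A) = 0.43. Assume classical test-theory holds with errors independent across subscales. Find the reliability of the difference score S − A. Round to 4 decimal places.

0.3772

Var(S−A) = 1 + 1 − 2·0.43 = 2 − 0.86 = 1.14.
Under uncorrelated errors the observed covariances equal the true-score covariances, so only the own-variance terms attenuate.
True-score variance = [0.64 + 0.65] − 0.86 = 1.29 − 0.86 = 0.43.
Reliability = 0.43 / 1.14 = 0.3772.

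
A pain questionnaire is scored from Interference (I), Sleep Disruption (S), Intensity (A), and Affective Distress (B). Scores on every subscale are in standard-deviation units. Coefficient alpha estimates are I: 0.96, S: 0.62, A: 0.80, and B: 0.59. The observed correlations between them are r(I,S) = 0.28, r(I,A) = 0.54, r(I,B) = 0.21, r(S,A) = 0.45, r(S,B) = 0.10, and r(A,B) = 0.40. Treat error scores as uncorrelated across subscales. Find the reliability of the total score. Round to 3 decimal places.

0.871

Var(I+S+A+B) = 4 + 2·[0.28 + 0.54 + 0.21 + 0.45 + 0.10 + 0.40] = 4 + 3.96 = 7.96.
Under uncorrelated errors the observed covariances equal the true-score covariances, so only the own-variance terms attenuate.
True-score variance = [0.96 + 0.62 + 0.80 + 0.59] + 3.96 = 2.97 + 3.96 = 6.93.
Reliability = 6.93 / 7.96 = 0.871.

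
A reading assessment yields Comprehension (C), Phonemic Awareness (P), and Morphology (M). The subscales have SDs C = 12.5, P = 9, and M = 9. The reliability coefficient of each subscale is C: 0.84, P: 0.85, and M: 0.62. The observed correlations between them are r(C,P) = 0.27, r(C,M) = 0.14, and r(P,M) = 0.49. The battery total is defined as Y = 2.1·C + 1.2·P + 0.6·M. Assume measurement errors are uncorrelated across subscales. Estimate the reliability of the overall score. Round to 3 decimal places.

Var(Y) = 2.1²·12.5² + 1.2²·9² + 0.6²·9² + 2·[2.52·12.5·9·0.27 + 1.26·12.5·9·0.14 + 0.72·9·9·0.49] = 834.862 + 249.934 = 1084.8.
Under uncorrelated errors the observed covariances equal the true-score covariances, so only the own-variance terms attenuate.
True-score variance = [2.1²·12.5²·0.84 + 1.2²·9²·0.85 + 0.6²·9²·0.62] + 249.934 = 696.036 + 249.934 = 945.969.
Reliability = 945.969 / 1084.8 = 0.872.

0.872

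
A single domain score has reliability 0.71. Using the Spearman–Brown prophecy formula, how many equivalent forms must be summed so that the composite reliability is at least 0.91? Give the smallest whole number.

k ≥ ρ*(1−ρ₁)/(ρ₁(1−ρ*)) = 0.91·0.29 / (0.71·0.09) = 4.130.
Smallest integer k = 5.

5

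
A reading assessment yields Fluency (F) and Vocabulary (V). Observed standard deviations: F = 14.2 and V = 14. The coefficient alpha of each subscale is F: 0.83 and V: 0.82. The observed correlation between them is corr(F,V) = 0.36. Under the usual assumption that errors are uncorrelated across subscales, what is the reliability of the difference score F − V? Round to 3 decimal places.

0.727

Var(F−V) = 14.2² + 14² − 2·14.2·14·0.36 = 397.64 − 143.136 = 254.504.
Because errors are independent across components, Cov(Tᵢ,Tⱼ) = Cov(Xᵢ,Xⱼ); the off-diagonal part of the true-score variance is the same as above.
True-score variance = [14.2²·0.83 + 14²·0.82] − 143.136 = 328.081 − 143.136 = 184.945.
Reliability = 184.945 / 254.504 = 0.727.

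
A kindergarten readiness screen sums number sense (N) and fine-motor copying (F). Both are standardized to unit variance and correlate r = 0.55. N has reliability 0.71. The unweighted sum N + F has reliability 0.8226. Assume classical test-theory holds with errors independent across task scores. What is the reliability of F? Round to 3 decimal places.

0.740

Var(N+F) = 2 + 2·0.55 = 3.100.
True-score variance = ρ_N + ρ_F + 2·0.55, so 0.8226 = (0.71 + ρ_F + 1.10) / 3.100.
ρ_F = 0.8226·3.100 − 0.71 − 1.10 = 0.740.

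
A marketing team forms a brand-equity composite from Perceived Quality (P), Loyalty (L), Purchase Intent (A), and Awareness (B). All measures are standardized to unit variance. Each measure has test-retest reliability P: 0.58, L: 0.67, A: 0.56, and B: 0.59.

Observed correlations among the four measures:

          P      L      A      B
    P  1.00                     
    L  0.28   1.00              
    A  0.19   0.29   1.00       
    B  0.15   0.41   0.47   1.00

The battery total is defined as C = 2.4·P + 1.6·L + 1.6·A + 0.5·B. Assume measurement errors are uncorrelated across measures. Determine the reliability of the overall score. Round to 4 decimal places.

Var(C) = 2.4² + 1.6² + 1.6² + 0.5² + 2·[3.84·0.28 + 3.84·0.19 + 1.2·0.15 + 2.56·0.29 + 0.8·0.41 + 0.8·0.47] = 11.13 + 6.8624 = 17.9924.
Because errors are independent across components, Cov(Tᵢ,Tⱼ) = Cov(Xᵢ,Xⱼ); the off-diagonal part of the true-score variance is the same as above.
True-score variance = [2.4²·0.58 + 1.6²·0.67 + 1.6²·0.56 + 0.5²·0.59] + 6.8624 = 6.6371 + 6.8624 = 13.4995.
Reliability = 13.4995 / 17.9924 = 0.7503.

0.7503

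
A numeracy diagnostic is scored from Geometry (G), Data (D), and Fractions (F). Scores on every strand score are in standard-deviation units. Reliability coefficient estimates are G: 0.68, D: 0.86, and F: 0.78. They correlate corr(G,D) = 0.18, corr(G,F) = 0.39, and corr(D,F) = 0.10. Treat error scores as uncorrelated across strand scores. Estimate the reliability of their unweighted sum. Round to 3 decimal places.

Var(G+D+F) = 3 + 2·[0.18 + 0.39 + 0.10] = 3 + 1.34 = 4.34.
With uncorrelated errors the cross-covariances are all true-score covariance, so they carry over unchanged; only the diagonal terms shrink to ρᵢσᵢ².
True-score variance = [0.68 + 0.86 + 0.78] + 1.34 = 2.32 + 1.34 = 3.66.
Reliability = 3.66 / 4.34 = 0.843.

0.843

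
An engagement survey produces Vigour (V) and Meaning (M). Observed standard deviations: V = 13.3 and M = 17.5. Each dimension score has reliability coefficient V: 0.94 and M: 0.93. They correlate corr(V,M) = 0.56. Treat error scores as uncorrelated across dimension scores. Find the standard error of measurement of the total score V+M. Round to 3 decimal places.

5.661

Var(total) = 483.14 + 260.68 = 743.82.
True-score variance = 451.089 + 260.68 = 711.769, so reliability = 0.9569.
Error variance = 743.82 − 711.769 = 32.0509; SEM = √32.0509 = 5.661.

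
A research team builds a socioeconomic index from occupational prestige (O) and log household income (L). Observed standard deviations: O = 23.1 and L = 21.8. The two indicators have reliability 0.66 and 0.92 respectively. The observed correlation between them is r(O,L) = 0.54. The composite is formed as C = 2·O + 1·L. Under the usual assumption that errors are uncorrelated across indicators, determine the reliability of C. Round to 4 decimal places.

0.7934

Var(C) = 2²·23.1² + 21.8² + 2·[2·23.1·21.8·0.54] = 2609.68 + 1087.73 = 3697.41.
Because errors are independent across components, Cov(Tᵢ,Tⱼ) = Cov(Xᵢ,Xⱼ); the off-diagonal part of the true-score variance is the same as above.
True-score variance = [2²·23.1²·0.66 + 21.8²·0.92] + 1087.73 = 1845.95 + 1087.73 = 2933.68.
Reliability = 2933.68 / 3697.41 = 0.7934.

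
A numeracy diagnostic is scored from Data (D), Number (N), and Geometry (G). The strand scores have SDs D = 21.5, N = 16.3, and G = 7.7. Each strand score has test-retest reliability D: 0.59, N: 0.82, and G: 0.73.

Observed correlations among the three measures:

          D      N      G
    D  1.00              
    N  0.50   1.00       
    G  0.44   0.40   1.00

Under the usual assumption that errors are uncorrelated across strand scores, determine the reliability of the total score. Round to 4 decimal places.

Var(D+N+G) = 21.5² + 16.3² + 7.7² + 2·[21.5·16.3·0.50 + 21.5·7.7·0.44 + 16.3·7.7·0.40] = 787.23 + 596.542 = 1383.77.
With uncorrelated errors the cross-covariances are all true-score covariance, so they carry over unchanged; only the diagonal terms shrink to ρᵢσᵢ².
True-score variance = [21.5²·0.59 + 16.3²·0.82 + 7.7²·0.73] + 596.542 = 533.875 + 596.542 = 1130.42.
Reliability = 1130.42 / 1383.77 = 0.8169.

0.8169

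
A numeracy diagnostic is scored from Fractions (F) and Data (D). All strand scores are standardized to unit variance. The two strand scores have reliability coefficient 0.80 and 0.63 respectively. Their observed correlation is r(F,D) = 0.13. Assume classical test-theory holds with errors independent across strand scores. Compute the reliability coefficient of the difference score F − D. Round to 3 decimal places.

Var(F−D) = 1 + 1 − 2·0.13 = 2 − 0.26 = 1.74.
Under uncorrelated errors the observed covariances equal the true-score covariances, so only the own-variance terms attenuate.
True-score variance = [0.80 + 0.63] − 0.26 = 1.43 − 0.26 = 1.17.
Reliability = 1.17 / 1.74 = 0.672.

0.672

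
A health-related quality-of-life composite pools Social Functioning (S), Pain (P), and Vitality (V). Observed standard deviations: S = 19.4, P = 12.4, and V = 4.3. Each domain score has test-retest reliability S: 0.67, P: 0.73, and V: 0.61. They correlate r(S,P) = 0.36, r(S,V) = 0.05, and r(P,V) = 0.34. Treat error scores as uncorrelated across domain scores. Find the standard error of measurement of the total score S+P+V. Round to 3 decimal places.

13.150

Var(total) = 548.61 + 217.803 = 766.413.
True-score variance = 375.685 + 217.803 = 593.488, so reliability = 0.7744.
Error variance = 766.413 − 593.488 = 172.925; SEM = √172.925 = 13.150.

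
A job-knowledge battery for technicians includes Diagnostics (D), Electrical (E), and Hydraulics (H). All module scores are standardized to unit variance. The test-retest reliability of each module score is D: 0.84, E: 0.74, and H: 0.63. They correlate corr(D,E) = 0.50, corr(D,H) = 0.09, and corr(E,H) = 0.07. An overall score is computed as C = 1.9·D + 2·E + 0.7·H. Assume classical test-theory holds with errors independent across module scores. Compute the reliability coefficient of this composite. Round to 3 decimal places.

Var(C) = 1.9² + 2² + 0.7² + 2·[3.8·0.50 + 1.33·0.09 + 1.4·0.07] = 8.1 + 4.2354 = 12.3354.
With uncorrelated errors the cross-covariances are all true-score covariance, so they carry over unchanged; only the diagonal terms shrink to ρᵢσᵢ².
True-score variance = [1.9²·0.84 + 2²·0.74 + 0.7²·0.63] + 4.2354 = 6.3011 + 4.2354 = 10.5365.
Reliability = 10.5365 / 12.3354 = 0.854.

0.854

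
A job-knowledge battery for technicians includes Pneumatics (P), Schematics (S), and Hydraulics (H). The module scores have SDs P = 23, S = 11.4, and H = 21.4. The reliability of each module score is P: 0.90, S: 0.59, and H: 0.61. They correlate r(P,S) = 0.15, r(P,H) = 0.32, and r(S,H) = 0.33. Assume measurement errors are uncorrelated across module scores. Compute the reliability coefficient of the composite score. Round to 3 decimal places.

0.830

Var(P+S+H) = 23² + 11.4² + 21.4² + 2·[23·11.4·0.15 + 23·21.4·0.32 + 11.4·21.4·0.33] = 1116.92 + 554.682 = 1671.6.
Because errors are independent across components, Cov(Tᵢ,Tⱼ) = Cov(Xᵢ,Xⱼ); the off-diagonal part of the true-score variance is the same as above.
True-score variance = [23²·0.90 + 11.4²·0.59 + 21.4²·0.61] + 554.682 = 832.132 + 554.682 = 1386.81.
Reliability = 1386.81 / 1671.6 = 0.830.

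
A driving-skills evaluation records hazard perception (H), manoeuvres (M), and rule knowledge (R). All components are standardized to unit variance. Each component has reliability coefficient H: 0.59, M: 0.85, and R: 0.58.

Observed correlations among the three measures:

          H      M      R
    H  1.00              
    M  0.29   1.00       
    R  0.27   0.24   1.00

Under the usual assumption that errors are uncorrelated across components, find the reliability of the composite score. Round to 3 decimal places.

Var(H+M+R) = 3 + 2·[0.29 + 0.27 + 0.24] = 3 + 1.6 = 4.6.
Because errors are independent across components, Cov(Tᵢ,Tⱼ) = Cov(Xᵢ,Xⱼ); the off-diagonal part of the true-score variance is the same as above.
True-score variance = [0.59 + 0.85 + 0.58] + 1.6 = 2.02 + 1.6 = 3.62.
Reliability = 3.62 / 4.6 = 0.787.

0.787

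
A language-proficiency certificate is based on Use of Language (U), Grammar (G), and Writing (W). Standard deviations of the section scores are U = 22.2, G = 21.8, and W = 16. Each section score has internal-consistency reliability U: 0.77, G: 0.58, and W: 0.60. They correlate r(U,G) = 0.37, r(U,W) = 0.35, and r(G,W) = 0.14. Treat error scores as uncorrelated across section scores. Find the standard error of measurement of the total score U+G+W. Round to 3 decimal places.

Var(total) = 1224.08 + 704.434 = 1928.51.
True-score variance = 808.726 + 704.434 = 1513.16, so reliability = 0.7846.
Error variance = 1928.51 − 1513.16 = 415.354; SEM = √415.354 = 20.380.

20.380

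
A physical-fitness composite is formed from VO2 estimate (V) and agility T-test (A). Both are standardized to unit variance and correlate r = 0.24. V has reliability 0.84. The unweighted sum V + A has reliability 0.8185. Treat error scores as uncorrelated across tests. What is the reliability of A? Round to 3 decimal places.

Var(V+A) = 2 + 2·0.24 = 2.480.
True-score variance = ρ_V + ρ_A + 2·0.24, so 0.8185 = (0.84 + ρ_A + 0.48) / 2.480.
ρ_A = 0.8185·2.480 − 0.84 − 0.48 = 0.710.

0.710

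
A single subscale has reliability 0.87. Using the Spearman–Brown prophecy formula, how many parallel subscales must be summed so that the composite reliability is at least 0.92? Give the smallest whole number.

k ≥ ρ*(1−ρ₁)/(ρ₁(1−ρ*)) = 0.92·0.13 / (0.87·0.08) = 1.718.
Smallest integer k = 2.

2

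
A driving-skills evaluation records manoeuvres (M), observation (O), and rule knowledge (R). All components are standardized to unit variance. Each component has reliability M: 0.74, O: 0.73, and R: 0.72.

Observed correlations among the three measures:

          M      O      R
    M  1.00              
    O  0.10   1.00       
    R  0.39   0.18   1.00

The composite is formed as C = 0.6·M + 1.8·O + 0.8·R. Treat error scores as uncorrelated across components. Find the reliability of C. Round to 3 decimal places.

Var(C) = 0.6² + 1.8² + 0.8² + 2·[1.08·0.10 + 0.48·0.39 + 1.44·0.18] = 4.24 + 1.1088 = 5.3488.
Under uncorrelated errors the observed covariances equal the true-score covariances, so only the own-variance terms attenuate.
True-score variance = [0.6²·0.74 + 1.8²·0.73 + 0.8²·0.72] + 1.1088 = 3.0924 + 1.1088 = 4.2012.
Reliability = 4.2012 / 5.3488 = 0.785.

0.785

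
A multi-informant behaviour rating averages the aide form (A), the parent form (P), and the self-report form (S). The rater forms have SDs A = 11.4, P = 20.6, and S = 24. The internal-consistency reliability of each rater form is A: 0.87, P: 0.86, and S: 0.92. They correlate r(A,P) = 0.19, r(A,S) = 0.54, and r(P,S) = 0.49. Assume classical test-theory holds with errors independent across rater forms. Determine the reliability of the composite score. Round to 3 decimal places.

0.939

Var(A+P+S) = 11.4² + 20.6² + 24² + 2·[11.4·20.6·0.19 + 11.4·24·0.54 + 20.6·24·0.49] = 1130.32 + 869.239 = 1999.56.
With uncorrelated errors the cross-covariances are all true-score covariance, so they carry over unchanged; only the diagonal terms shrink to ρᵢσᵢ².
True-score variance = [11.4²·0.87 + 20.6²·0.86 + 24²·0.92] + 869.239 = 1007.93 + 869.239 = 1877.17.
Reliability = 1877.17 / 1999.56 = 0.939.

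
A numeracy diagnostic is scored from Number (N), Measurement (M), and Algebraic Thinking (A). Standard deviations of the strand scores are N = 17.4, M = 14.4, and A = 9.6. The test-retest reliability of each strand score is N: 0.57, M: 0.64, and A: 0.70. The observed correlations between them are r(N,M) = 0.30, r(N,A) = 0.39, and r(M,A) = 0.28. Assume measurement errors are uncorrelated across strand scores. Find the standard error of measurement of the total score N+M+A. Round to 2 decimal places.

Var(total) = 602.28 + 358.042 = 960.322.
True-score variance = 369.796 + 358.042 = 727.837, so reliability = 0.7579.
Error variance = 960.322 − 727.837 = 232.484; SEM = √232.484 = 15.25.

15.25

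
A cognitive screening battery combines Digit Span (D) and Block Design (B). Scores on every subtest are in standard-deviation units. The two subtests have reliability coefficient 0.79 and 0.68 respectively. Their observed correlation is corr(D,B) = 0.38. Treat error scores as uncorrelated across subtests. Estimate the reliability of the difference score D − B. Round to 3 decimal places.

0.573

Var(D−B) = 1 + 1 − 2·0.38 = 2 − 0.76 = 1.24.
Under uncorrelated errors the observed covariances equal the true-score covariances, so only the own-variance terms attenuate.
True-score variance = [0.79 + 0.68] − 0.76 = 1.47 − 0.76 = 0.71.
Reliability = 0.71 / 1.24 = 0.573.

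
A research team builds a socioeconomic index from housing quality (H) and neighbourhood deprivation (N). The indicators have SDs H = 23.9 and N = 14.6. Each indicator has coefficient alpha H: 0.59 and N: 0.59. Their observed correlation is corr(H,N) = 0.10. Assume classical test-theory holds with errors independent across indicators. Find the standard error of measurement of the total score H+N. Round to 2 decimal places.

Var(total) = 784.37 + 69.788 = 854.158.
True-score variance = 462.778 + 69.788 = 532.566, so reliability = 0.6235.
Error variance = 854.158 − 532.566 = 321.592; SEM = √321.592 = 17.93.

17.93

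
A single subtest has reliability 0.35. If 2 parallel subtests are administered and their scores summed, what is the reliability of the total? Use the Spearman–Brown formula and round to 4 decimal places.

0.5185

ρ_k = kρ / (1 + (k−1)ρ) = 2·0.35 / (1 + 1·0.35) = 0.700 / 1.350 = 0.5185.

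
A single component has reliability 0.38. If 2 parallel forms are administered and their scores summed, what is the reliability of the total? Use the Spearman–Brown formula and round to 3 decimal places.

ρ_k = kρ / (1 + (k−1)ρ) = 2·0.38 / (1 + 1·0.38) = 0.760 / 1.380 = 0.551.

0.551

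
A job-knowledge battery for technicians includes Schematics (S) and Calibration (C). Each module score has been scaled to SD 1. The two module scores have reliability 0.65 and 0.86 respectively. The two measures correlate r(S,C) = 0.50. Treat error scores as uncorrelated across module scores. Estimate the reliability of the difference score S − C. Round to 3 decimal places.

0.510

Var(S−C) = 1 + 1 − 2·0.50 = 2 − 1 = 1.
Under uncorrelated errors the observed covariances equal the true-score covariances, so only the own-variance terms attenuate.
True-score variance = [0.65 + 0.86] − 1 = 1.51 − 1 = 0.51.
Reliability = 0.51 / 1 = 0.510.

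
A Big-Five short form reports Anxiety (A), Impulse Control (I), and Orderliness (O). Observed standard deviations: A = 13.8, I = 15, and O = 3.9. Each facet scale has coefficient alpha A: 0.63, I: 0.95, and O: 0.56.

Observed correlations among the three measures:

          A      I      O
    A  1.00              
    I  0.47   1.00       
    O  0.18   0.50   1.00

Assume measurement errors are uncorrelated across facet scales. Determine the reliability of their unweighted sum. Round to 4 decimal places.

Var(A+I+O) = 13.8² + 15² + 3.9² + 2·[13.8·15·0.47 + 13.8·3.9·0.18 + 15·3.9·0.50] = 430.65 + 272.455 = 703.105.
Because errors are independent across components, Cov(Tᵢ,Tⱼ) = Cov(Xᵢ,Xⱼ); the off-diagonal part of the true-score variance is the same as above.
True-score variance = [13.8²·0.63 + 15²·0.95 + 3.9²·0.56] + 272.455 = 342.245 + 272.455 = 614.7.
Reliability = 614.7 / 703.105 = 0.8743.

0.8743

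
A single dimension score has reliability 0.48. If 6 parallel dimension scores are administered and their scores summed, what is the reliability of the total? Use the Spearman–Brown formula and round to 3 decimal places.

0.847

ρ_k = kρ / (1 + (k−1)ρ) = 6·0.48 / (1 + 5·0.48) = 2.880 / 3.400 = 0.847.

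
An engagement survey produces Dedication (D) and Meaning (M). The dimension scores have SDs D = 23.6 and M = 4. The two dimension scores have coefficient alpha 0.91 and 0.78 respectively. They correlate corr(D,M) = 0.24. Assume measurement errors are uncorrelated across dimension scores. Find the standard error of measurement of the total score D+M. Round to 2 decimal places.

Var(total) = 572.96 + 45.312 = 618.272.
True-score variance = 519.314 + 45.312 = 564.626, so reliability = 0.9132.
Error variance = 618.272 − 564.626 = 53.6464; SEM = √53.6464 = 7.32.

7.32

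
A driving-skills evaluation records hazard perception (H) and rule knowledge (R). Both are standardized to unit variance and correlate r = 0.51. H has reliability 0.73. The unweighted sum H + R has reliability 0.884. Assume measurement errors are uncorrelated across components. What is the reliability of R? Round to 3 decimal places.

0.920

Var(H+R) = 2 + 2·0.51 = 3.020.
True-score variance = ρ_H + ρ_R + 2·0.51, so 0.884 = (0.73 + ρ_R + 1.02) / 3.020.
ρ_R = 0.884·3.020 − 0.73 − 1.02 = 0.920.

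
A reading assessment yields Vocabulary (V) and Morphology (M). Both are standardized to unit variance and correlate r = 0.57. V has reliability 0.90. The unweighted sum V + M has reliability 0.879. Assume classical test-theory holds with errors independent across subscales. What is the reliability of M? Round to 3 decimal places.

Var(V+M) = 2 + 2·0.57 = 3.140.
True-score variance = ρ_V + ρ_M + 2·0.57, so 0.879 = (0.90 + ρ_M + 1.14) / 3.140.
ρ_M = 0.879·3.140 − 0.90 − 1.14 = 0.720.

0.720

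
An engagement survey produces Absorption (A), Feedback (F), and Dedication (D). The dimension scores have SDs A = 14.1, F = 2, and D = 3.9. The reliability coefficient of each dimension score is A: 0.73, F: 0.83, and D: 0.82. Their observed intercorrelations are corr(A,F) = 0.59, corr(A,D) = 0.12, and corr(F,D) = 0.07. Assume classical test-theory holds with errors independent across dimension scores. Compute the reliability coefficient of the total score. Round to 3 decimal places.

Var(A+F+D) = 14.1² + 2² + 3.9² + 2·[14.1·2·0.59 + 14.1·3.9·0.12 + 2·3.9·0.07] = 218.02 + 47.5656 = 265.586.
With uncorrelated errors the cross-covariances are all true-score covariance, so they carry over unchanged; only the diagonal terms shrink to ρᵢσᵢ².
True-score variance = [14.1²·0.73 + 2²·0.83 + 3.9²·0.82] + 47.5656 = 160.924 + 47.5656 = 208.489.
Reliability = 208.489 / 265.586 = 0.785.

0.785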